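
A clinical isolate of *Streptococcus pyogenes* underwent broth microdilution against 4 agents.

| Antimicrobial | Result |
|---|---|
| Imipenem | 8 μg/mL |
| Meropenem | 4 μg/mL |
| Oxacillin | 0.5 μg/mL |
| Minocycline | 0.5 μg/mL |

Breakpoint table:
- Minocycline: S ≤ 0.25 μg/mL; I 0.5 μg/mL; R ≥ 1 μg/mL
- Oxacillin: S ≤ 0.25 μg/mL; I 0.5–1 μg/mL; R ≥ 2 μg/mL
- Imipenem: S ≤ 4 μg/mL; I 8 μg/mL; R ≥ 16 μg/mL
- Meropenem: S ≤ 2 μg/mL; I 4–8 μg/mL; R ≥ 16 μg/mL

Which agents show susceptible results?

Imipenem 8 μg/mL: = 8 μg/mL → intermediate
Meropenem: 4 μg/mL is in 4–8 μg/mL → intermediate
Oxacillin: 0.5 μg/mL is in 0.5–1 μg/mL ⇒ intermediate
Minocycline 0.5 μg/mL: = 0.5 μg/mL ⇒ intermediate

none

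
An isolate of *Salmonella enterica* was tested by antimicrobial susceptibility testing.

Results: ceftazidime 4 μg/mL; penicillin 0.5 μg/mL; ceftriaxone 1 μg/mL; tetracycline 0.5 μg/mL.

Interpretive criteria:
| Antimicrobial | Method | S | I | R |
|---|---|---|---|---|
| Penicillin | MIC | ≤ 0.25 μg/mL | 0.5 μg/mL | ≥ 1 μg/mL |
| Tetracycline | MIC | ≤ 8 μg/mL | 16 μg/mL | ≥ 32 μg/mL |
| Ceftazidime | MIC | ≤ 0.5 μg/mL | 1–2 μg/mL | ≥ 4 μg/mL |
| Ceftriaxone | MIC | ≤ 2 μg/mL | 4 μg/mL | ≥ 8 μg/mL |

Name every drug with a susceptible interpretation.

ceftriaxone, tetracycline

Ceftazidime 4 μg/mL: ≥ 4 μg/mL — R
Penicillin (0.5 μg/mL) = 0.5 μg/mL — intermediate
Ceftriaxone (1 μg/mL) ≤ 2 μg/mL ⇒ S
Tetracycline: 0.5 μg/mL is ≤ 8 μg/mL → S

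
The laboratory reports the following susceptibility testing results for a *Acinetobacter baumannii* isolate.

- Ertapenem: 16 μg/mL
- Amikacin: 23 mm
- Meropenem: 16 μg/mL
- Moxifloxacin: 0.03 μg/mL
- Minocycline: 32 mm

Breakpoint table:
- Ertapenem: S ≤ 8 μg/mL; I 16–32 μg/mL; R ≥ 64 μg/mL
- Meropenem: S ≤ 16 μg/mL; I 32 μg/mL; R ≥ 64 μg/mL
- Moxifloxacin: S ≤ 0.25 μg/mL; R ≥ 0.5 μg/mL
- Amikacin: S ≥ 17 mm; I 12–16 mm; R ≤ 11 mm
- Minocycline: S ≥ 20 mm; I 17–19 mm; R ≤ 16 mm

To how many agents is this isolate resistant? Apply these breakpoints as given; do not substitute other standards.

0

Ertapenem: 16 μg/mL is in 16–32 μg/mL → I
Amikacin 23 mm: ≥ 17 mm → S
Meropenem (16 μg/mL) ≤ 16 μg/mL ⇒ Susceptible
Moxifloxacin 0.03 μg/mL: ≤ 0.25 μg/mL ⇒ Susceptible
Minocycline (32 mm) ≥ 20 mm — S
Resistant: 0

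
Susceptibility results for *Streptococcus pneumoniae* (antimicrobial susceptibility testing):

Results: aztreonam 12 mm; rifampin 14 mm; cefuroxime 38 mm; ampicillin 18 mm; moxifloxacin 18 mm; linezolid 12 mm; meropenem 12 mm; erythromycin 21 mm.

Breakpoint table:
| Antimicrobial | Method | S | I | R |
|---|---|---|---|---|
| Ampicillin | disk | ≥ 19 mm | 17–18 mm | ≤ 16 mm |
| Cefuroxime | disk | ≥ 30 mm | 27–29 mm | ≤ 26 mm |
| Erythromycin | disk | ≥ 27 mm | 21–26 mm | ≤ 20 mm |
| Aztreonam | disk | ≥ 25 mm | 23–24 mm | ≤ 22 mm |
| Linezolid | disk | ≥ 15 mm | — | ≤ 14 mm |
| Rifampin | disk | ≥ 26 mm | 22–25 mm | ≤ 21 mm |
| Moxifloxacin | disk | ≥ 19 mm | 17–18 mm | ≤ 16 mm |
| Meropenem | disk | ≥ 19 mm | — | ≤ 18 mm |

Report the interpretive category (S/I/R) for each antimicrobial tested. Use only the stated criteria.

Aztreonam: 12 mm is ≤ 22 mm ⇒ R
Rifampin: 14 mm is ≤ 21 mm → Resistant
Cefuroxime: 38 mm is ≥ 30 mm ⇒ Susceptible
Ampicillin (18 mm) in 17–18 mm — I
Moxifloxacin: 18 mm is in 17–18 mm ⇒ intermediate
Linezolid: 12 mm is ≤ 14 mm → R
Meropenem (12 mm) ≤ 18 mm ⇒ R
Erythromycin: 21 mm is in 21–26 mm → I

R, R, S, I, I, R, R, I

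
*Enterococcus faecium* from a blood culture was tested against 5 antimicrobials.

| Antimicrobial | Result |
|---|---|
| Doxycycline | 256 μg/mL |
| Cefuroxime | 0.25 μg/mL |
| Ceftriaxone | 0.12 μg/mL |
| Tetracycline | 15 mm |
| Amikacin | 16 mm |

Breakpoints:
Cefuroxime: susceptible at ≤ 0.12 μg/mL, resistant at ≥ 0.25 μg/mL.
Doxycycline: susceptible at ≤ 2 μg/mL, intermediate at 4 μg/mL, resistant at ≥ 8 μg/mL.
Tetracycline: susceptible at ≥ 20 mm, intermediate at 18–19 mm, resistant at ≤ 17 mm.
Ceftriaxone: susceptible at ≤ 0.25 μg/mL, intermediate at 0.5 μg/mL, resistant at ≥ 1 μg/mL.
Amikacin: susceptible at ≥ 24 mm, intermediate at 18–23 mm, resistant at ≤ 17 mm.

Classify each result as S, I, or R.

Doxycycline 256 μg/mL: ≥ 8 μg/mL → R
Cefuroxime 0.25 μg/mL: ≥ 0.25 μg/mL — resistant
Ceftriaxone 0.12 μg/mL: ≤ 0.25 μg/mL → susceptible
Tetracycline 15 mm: ≤ 17 mm — Resistant
Amikacin (16 mm) ≤ 17 mm → R

R, R, S, R, R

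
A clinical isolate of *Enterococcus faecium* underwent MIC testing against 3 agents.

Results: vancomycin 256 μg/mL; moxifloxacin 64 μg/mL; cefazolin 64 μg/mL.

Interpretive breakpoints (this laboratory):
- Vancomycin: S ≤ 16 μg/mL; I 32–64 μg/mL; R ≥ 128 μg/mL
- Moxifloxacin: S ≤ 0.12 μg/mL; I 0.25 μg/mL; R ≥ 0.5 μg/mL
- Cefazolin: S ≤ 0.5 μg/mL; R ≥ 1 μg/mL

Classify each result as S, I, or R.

Vancomycin: 256 μg/mL is ≥ 128 μg/mL → Resistant
Moxifloxacin 64 μg/mL: ≥ 0.5 μg/mL — R
Cefazolin (64 μg/mL) ≥ 1 μg/mL — Resistant

R, R, R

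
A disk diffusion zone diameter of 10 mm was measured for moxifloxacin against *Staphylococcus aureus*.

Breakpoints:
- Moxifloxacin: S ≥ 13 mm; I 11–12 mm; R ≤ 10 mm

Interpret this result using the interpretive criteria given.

R

Moxifloxacin: 10 mm is ≤ 10 mm — R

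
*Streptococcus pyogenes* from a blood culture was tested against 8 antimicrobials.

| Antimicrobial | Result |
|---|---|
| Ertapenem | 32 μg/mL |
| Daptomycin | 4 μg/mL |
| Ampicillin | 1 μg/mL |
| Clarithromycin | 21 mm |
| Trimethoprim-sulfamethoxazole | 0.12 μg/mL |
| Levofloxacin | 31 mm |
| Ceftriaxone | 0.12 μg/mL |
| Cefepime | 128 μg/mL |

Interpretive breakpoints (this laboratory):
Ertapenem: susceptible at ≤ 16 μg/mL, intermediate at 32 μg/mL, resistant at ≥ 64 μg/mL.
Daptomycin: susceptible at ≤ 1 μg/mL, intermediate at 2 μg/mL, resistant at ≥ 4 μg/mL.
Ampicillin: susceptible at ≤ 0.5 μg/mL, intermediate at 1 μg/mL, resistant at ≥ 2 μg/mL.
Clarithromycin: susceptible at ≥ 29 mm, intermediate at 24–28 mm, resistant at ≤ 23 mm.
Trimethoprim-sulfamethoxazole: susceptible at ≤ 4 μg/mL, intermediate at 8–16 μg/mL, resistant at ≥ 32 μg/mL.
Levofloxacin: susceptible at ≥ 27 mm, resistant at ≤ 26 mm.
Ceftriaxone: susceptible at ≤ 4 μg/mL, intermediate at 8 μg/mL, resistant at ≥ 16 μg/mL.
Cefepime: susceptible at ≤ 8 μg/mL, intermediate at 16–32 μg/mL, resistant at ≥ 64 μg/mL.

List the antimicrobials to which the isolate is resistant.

Ertapenem 32 μg/mL: = 32 μg/mL ⇒ intermediate
Daptomycin (4 μg/mL) ≥ 4 μg/mL — resistant
Ampicillin: 1 μg/mL is = 1 μg/mL → Intermediate
Clarithromycin (21 mm) ≤ 23 mm ⇒ resistant
Trimethoprim-sulfamethoxazole: 0.12 μg/mL is ≤ 4 μg/mL ⇒ S
Levofloxacin (31 mm) ≥ 27 mm ⇒ S
Ceftriaxone (0.12 μg/mL) ≤ 4 μg/mL — Susceptible
Cefepime (128 μg/mL) ≥ 64 μg/mL → resistant

daptomycin, clarithromycin, cefepime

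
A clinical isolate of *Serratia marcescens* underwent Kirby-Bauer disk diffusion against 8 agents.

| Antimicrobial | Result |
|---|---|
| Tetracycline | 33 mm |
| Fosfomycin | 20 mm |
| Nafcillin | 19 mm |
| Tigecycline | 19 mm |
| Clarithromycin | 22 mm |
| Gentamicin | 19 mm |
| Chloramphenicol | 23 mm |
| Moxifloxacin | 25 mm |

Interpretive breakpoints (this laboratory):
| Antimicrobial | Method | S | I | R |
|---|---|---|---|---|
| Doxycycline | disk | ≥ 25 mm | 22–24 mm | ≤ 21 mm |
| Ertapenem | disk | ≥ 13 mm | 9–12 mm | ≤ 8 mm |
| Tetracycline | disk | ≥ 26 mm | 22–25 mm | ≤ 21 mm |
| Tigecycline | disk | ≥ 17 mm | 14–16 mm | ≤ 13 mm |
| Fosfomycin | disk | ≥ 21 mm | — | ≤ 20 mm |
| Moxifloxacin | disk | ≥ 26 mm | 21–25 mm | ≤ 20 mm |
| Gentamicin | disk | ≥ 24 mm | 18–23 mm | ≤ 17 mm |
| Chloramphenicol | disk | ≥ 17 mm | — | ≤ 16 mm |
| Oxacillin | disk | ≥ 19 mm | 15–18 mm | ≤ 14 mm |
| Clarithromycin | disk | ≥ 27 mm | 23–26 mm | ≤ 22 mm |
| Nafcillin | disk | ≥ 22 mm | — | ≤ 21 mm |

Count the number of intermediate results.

Tetracycline (33 mm) ≥ 26 mm — susceptible
Fosfomycin (20 mm) ≤ 20 mm — Resistant
Nafcillin 19 mm: ≤ 21 mm → resistant
Tigecycline: 19 mm is ≥ 17 mm — S
Clarithromycin (22 mm) ≤ 22 mm ⇒ R
Gentamicin 19 mm: in 18–23 mm — Intermediate
Chloramphenicol (23 mm) ≥ 17 mm — Susceptible
Moxifloxacin 25 mm: in 21–25 mm — Intermediate
Intermediate: 2

2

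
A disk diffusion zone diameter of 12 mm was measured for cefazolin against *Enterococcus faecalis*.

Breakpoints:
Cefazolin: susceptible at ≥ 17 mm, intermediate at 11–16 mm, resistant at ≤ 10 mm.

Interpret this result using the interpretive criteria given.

I

Cefazolin (12 mm) in 11–16 mm — intermediate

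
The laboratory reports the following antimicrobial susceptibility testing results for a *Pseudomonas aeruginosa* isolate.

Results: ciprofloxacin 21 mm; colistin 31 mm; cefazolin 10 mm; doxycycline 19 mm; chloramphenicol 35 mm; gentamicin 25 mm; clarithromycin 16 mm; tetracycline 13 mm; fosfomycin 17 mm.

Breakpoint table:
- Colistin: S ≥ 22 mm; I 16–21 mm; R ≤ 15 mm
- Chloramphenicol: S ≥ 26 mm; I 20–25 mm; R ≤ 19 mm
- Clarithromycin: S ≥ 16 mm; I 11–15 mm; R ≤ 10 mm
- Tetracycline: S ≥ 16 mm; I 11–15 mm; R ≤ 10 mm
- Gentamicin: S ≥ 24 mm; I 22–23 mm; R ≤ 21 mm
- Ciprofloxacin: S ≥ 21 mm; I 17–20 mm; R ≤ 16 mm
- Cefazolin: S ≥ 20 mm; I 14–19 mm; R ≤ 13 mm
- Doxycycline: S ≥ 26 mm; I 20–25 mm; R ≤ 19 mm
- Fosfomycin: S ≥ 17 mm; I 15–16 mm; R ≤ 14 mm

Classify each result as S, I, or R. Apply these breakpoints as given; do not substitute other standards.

S, S, R, R, S, S, S, I, S

Ciprofloxacin (21 mm) ≥ 21 mm ⇒ S
Colistin 31 mm: ≥ 22 mm → susceptible
Cefazolin (10 mm) ≤ 13 mm → Resistant
Doxycycline: 19 mm is ≤ 19 mm ⇒ R
Chloramphenicol 35 mm: ≥ 26 mm — susceptible
Gentamicin 25 mm: ≥ 24 mm → susceptible
Clarithromycin: 16 mm is ≥ 16 mm → susceptible
Tetracycline (13 mm) in 11–15 mm → I
Fosfomycin: 17 mm is ≥ 17 mm — Susceptible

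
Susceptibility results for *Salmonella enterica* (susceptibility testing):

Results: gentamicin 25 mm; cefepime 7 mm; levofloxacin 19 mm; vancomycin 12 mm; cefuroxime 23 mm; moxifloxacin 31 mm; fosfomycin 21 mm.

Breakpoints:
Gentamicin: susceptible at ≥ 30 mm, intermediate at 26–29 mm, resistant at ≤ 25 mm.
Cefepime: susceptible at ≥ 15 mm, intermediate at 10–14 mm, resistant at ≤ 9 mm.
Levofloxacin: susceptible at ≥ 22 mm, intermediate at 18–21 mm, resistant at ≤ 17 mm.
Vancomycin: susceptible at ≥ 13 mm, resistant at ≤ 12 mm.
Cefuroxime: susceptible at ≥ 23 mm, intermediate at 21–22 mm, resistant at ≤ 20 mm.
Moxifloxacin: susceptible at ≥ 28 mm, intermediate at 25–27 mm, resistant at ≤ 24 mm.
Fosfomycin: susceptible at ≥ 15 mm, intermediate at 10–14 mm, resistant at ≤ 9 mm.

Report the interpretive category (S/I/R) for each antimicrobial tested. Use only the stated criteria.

R, R, I, R, S, S, S

Gentamicin (25 mm) ≤ 25 mm ⇒ Resistant
Cefepime: 7 mm is ≤ 9 mm → Resistant
Levofloxacin (19 mm) in 18–21 mm → Intermediate
Vancomycin 12 mm: ≤ 12 mm ⇒ Resistant
Cefuroxime: 23 mm is ≥ 23 mm → Susceptible
Moxifloxacin (31 mm) ≥ 28 mm ⇒ Susceptible
Fosfomycin (21 mm) ≥ 15 mm ⇒ S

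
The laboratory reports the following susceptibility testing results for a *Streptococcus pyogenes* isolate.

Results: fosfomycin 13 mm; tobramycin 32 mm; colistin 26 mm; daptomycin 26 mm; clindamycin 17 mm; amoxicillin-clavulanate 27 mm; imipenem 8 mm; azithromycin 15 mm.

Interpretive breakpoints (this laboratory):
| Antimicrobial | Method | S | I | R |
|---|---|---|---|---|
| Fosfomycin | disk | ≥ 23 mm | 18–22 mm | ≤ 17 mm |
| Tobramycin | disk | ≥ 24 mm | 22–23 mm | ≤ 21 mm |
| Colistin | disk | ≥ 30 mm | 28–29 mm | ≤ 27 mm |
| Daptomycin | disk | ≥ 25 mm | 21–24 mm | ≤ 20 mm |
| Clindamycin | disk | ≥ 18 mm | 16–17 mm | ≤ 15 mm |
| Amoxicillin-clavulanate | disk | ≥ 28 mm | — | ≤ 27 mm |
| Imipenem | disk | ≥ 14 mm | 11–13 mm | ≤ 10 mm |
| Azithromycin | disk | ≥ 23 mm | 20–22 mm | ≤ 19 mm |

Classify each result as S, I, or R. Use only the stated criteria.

R, S, R, S, I, R, R, R

Fosfomycin 13 mm: ≤ 17 mm — R
Tobramycin: 32 mm is ≥ 24 mm ⇒ susceptible
Colistin: 26 mm is ≤ 27 mm ⇒ Resistant
Daptomycin (26 mm) ≥ 25 mm — susceptible
Clindamycin (17 mm) in 16–17 mm — I
Amoxicillin-clavulanate (27 mm) ≤ 27 mm — resistant
Imipenem 8 mm: ≤ 10 mm ⇒ R
Azithromycin: 15 mm is ≤ 19 mm → resistant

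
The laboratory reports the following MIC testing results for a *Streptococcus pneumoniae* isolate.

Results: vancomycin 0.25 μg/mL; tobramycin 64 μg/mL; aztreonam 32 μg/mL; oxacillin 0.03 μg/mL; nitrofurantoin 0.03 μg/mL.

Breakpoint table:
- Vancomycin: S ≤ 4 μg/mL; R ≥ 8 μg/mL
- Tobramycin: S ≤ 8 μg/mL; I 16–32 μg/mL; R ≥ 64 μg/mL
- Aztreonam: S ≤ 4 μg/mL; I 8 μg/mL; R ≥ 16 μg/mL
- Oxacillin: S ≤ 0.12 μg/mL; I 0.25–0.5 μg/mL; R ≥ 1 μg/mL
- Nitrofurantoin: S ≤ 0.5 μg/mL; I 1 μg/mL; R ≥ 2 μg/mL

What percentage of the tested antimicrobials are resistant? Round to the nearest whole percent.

40%

Vancomycin (0.25 μg/mL) ≤ 4 μg/mL → susceptible
Tobramycin 64 μg/mL: ≥ 64 μg/mL ⇒ R
Aztreonam 32 μg/mL: ≥ 16 μg/mL ⇒ R
Oxacillin: 0.03 μg/mL is ≤ 0.12 μg/mL → S
Nitrofurantoin: 0.03 μg/mL is ≤ 0.5 μg/mL ⇒ Susceptible
Resistant: 2/5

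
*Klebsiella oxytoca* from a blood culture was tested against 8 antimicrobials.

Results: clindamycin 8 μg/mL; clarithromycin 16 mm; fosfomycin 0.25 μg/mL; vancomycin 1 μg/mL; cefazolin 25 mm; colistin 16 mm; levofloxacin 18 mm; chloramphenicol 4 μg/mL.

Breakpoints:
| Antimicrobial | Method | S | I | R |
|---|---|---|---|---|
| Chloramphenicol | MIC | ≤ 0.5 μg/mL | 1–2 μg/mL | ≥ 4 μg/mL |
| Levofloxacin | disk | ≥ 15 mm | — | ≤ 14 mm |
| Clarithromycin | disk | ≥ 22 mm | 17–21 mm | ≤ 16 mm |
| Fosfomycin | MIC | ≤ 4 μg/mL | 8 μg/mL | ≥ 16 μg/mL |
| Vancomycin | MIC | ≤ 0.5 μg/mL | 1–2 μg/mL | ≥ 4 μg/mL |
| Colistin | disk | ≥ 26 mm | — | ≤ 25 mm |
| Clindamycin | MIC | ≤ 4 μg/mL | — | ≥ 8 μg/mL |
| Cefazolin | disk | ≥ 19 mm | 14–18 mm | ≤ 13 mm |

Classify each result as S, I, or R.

R, R, S, I, S, R, S, R

Clindamycin 8 μg/mL: ≥ 8 μg/mL ⇒ R
Clarithromycin 16 mm: ≤ 16 mm → Resistant
Fosfomycin 0.25 μg/mL: ≤ 4 μg/mL → S
Vancomycin: 1 μg/mL is in 1–2 μg/mL ⇒ I
Cefazolin (25 mm) ≥ 19 mm → susceptible
Colistin 16 mm: ≤ 25 mm — R
Levofloxacin: 18 mm is ≥ 15 mm → susceptible
Chloramphenicol 4 μg/mL: ≥ 4 μg/mL → R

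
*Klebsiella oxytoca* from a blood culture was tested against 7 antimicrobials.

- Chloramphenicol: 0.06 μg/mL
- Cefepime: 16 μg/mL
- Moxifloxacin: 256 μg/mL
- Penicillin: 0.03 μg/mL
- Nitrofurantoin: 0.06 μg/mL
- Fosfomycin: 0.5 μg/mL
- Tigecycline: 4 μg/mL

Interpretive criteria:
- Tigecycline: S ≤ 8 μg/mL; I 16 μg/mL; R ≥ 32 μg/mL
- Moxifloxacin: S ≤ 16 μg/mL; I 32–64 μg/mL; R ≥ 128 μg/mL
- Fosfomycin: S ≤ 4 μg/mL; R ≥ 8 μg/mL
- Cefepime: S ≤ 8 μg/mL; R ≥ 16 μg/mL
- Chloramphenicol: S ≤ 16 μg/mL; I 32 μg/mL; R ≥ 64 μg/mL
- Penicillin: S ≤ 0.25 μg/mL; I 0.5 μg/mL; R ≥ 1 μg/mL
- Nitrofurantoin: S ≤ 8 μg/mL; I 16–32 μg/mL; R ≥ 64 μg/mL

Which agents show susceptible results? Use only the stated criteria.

chloramphenicol, penicillin, nitrofurantoin, fosfomycin, tigecycline

Chloramphenicol 0.06 μg/mL: ≤ 16 μg/mL → S
Cefepime: 16 μg/mL is ≥ 16 μg/mL → resistant
Moxifloxacin 256 μg/mL: ≥ 128 μg/mL ⇒ Resistant
Penicillin 0.03 μg/mL: ≤ 0.25 μg/mL — Susceptible
Nitrofurantoin: 0.06 μg/mL is ≤ 8 μg/mL → S
Fosfomycin (0.5 μg/mL) ≤ 4 μg/mL — Susceptible
Tigecycline 4 μg/mL: ≤ 8 μg/mL ⇒ S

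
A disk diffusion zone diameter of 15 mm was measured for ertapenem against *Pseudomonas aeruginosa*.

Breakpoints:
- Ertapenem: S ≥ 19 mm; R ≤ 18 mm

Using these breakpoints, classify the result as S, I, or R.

R

Ertapenem (15 mm) ≤ 18 mm — resistant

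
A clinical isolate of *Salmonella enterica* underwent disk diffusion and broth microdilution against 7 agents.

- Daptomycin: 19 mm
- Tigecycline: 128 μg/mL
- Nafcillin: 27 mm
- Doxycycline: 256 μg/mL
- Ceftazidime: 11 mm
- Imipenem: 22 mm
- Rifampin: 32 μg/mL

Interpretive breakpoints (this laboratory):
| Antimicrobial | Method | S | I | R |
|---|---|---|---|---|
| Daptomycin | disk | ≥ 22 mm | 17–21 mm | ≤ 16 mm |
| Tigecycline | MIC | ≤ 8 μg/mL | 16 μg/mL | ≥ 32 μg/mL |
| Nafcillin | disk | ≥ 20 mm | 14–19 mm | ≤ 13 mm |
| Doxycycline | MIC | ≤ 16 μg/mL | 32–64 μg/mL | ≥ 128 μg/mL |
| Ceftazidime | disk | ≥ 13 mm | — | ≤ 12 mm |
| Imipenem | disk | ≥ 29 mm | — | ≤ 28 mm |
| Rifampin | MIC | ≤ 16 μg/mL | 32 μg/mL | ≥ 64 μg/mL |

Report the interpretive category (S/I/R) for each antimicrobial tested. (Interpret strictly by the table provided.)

I, R, S, R, R, R, I

Daptomycin: 19 mm is in 17–21 mm ⇒ I
Tigecycline (128 μg/mL) ≥ 32 μg/mL → resistant
Nafcillin (27 mm) ≥ 20 mm ⇒ S
Doxycycline (256 μg/mL) ≥ 128 μg/mL ⇒ resistant
Ceftazidime (11 mm) ≤ 12 mm — R
Imipenem: 22 mm is ≤ 28 mm ⇒ R
Rifampin (32 μg/mL) = 32 μg/mL — Intermediate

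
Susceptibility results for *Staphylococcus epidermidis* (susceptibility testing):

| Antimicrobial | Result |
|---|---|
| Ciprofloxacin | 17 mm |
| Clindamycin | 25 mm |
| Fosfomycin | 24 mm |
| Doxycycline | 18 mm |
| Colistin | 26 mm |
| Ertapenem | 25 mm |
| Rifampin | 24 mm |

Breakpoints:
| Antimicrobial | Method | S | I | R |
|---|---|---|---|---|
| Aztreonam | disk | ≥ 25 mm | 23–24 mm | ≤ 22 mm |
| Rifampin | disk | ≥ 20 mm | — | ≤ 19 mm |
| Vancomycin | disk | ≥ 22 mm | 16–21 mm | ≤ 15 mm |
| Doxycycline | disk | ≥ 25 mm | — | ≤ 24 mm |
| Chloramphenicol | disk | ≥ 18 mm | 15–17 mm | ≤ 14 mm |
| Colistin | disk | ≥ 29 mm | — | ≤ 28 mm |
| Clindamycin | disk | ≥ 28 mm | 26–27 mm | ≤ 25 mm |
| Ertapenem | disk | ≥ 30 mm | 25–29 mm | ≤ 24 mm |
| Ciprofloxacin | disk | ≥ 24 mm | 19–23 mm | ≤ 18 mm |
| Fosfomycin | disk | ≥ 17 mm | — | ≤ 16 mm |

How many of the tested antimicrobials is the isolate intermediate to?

Ciprofloxacin 17 mm: ≤ 18 mm — R
Clindamycin: 25 mm is ≤ 25 mm — R
Fosfomycin (24 mm) ≥ 17 mm ⇒ susceptible
Doxycycline: 18 mm is ≤ 24 mm → resistant
Colistin 26 mm: ≤ 28 mm ⇒ resistant
Ertapenem 25 mm: in 25–29 mm — intermediate
Rifampin (24 mm) ≥ 20 mm — S
Intermediate: 1

1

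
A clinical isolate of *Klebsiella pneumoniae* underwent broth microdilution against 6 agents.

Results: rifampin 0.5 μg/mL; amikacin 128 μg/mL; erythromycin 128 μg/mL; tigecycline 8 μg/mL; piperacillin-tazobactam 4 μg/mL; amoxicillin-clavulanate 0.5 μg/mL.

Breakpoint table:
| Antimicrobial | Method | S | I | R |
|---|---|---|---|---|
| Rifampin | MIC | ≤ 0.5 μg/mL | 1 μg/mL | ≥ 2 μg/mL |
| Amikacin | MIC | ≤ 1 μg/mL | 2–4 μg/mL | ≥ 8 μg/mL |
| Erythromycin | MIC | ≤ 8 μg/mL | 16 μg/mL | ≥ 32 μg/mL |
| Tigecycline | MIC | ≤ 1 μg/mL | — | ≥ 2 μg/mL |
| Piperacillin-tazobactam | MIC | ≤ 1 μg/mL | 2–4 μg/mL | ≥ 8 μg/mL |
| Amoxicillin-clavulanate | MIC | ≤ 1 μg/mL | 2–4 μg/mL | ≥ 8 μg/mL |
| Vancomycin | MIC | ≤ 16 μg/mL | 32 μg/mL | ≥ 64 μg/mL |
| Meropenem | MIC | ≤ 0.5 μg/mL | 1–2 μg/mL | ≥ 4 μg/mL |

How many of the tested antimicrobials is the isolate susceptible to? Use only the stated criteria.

Rifampin (0.5 μg/mL) ≤ 0.5 μg/mL — Susceptible
Amikacin: 128 μg/mL is ≥ 8 μg/mL → R
Erythromycin 128 μg/mL: ≥ 32 μg/mL ⇒ Resistant
Tigecycline 8 μg/mL: ≥ 2 μg/mL ⇒ R
Piperacillin-tazobactam 4 μg/mL: in 2–4 μg/mL ⇒ I
Amoxicillin-clavulanate 0.5 μg/mL: ≤ 1 μg/mL — S
Susceptible: 2

2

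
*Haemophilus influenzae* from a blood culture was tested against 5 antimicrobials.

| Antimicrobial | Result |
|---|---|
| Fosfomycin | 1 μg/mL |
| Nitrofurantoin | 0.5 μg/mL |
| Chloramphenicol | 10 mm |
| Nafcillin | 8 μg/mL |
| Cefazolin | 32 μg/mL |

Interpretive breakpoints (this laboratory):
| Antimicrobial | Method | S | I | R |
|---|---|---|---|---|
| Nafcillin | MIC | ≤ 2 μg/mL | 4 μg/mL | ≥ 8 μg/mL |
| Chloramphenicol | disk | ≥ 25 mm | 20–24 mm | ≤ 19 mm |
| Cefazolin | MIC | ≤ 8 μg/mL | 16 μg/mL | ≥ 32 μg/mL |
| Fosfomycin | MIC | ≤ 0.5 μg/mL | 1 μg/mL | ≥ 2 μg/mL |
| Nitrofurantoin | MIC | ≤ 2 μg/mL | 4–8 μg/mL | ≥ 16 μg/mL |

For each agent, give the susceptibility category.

I, S, R, R, R

Fosfomycin (1 μg/mL) = 1 μg/mL → I
Nitrofurantoin: 0.5 μg/mL is ≤ 2 μg/mL → susceptible
Chloramphenicol: 10 mm is ≤ 19 mm — Resistant
Nafcillin: 8 μg/mL is ≥ 8 μg/mL — R
Cefazolin (32 μg/mL) ≥ 32 μg/mL ⇒ Resistant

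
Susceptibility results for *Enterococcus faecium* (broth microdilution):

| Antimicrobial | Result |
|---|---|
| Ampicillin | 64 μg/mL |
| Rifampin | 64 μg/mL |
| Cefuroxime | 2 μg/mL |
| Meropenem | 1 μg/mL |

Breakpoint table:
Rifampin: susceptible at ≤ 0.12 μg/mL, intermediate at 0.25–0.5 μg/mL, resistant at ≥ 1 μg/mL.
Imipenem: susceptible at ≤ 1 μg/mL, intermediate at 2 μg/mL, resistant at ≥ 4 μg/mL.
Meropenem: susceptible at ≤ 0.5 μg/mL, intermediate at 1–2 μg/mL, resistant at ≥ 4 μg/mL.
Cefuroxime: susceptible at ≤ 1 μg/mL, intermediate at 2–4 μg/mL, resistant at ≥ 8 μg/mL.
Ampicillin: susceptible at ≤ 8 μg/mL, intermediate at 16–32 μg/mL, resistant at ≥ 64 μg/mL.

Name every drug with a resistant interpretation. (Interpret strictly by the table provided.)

Ampicillin (64 μg/mL) ≥ 64 μg/mL → resistant
Rifampin (64 μg/mL) ≥ 1 μg/mL → resistant
Cefuroxime (2 μg/mL) in 2–4 μg/mL — intermediate
Meropenem (1 μg/mL) in 1–2 μg/mL → intermediate

ampicillin, rifampin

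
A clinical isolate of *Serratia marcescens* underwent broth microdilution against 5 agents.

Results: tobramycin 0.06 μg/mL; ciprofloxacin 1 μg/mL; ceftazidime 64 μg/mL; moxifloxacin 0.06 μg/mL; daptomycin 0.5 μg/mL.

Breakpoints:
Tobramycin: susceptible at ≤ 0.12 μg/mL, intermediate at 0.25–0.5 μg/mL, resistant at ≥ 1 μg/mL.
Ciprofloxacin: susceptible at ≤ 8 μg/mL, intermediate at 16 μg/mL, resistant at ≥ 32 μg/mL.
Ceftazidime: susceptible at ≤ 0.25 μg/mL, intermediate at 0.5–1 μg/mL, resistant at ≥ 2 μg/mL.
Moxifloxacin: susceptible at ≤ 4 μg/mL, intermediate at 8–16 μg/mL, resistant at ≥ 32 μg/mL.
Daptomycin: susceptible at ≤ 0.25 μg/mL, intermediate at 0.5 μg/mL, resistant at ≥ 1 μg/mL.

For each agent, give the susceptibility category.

Tobramycin: 0.06 μg/mL is ≤ 0.12 μg/mL — Susceptible
Ciprofloxacin 1 μg/mL: ≤ 8 μg/mL — Susceptible
Ceftazidime 64 μg/mL: ≥ 2 μg/mL — Resistant
Moxifloxacin 0.06 μg/mL: ≤ 4 μg/mL ⇒ Susceptible
Daptomycin: 0.5 μg/mL is = 0.5 μg/mL → Intermediate

S, S, R, S, I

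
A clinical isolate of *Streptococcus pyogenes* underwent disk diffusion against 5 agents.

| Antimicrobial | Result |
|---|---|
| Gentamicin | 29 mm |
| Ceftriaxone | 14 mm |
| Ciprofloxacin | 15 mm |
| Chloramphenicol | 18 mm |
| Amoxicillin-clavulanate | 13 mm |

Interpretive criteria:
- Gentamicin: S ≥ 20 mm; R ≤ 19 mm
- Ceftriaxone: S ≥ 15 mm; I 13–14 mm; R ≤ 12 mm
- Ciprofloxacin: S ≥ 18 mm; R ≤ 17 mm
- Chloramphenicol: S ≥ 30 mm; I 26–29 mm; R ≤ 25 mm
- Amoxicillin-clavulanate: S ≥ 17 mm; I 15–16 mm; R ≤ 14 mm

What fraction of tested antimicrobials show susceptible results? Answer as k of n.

1 of 5

Gentamicin 29 mm: ≥ 20 mm → susceptible
Ceftriaxone (14 mm) in 13–14 mm — Intermediate
Ciprofloxacin (15 mm) ≤ 17 mm → R
Chloramphenicol (18 mm) ≤ 25 mm ⇒ Resistant
Amoxicillin-clavulanate (13 mm) ≤ 14 mm ⇒ R
Susceptible: 1/5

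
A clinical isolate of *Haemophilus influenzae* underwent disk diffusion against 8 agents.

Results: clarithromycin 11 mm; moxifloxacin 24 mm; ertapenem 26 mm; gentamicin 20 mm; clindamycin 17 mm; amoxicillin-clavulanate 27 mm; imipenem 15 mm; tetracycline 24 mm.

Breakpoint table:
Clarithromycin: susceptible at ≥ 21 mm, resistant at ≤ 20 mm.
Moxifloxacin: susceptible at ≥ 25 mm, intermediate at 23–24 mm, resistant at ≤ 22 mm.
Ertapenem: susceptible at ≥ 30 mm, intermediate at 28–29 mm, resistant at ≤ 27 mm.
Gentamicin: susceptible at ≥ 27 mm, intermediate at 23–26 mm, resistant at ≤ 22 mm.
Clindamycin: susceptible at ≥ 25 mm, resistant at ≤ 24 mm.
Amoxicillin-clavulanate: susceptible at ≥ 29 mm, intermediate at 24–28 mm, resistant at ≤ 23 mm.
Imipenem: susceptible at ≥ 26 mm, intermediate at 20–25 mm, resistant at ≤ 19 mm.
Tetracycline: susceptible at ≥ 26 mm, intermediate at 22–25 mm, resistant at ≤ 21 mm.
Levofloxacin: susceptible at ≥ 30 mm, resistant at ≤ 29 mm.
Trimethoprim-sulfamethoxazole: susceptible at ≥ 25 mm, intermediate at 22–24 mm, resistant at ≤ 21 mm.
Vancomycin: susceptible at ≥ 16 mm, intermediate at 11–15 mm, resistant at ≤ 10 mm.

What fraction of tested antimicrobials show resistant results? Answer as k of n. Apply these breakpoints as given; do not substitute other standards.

Clarithromycin 11 mm: ≤ 20 mm → Resistant
Moxifloxacin: 24 mm is in 23–24 mm → Intermediate
Ertapenem 26 mm: ≤ 27 mm ⇒ R
Gentamicin: 20 mm is ≤ 22 mm ⇒ resistant
Clindamycin: 17 mm is ≤ 24 mm — Resistant
Amoxicillin-clavulanate: 27 mm is in 24–28 mm → I
Imipenem 15 mm: ≤ 19 mm ⇒ Resistant
Tetracycline (24 mm) in 22–25 mm ⇒ intermediate
Resistant: 5/8

5 of 8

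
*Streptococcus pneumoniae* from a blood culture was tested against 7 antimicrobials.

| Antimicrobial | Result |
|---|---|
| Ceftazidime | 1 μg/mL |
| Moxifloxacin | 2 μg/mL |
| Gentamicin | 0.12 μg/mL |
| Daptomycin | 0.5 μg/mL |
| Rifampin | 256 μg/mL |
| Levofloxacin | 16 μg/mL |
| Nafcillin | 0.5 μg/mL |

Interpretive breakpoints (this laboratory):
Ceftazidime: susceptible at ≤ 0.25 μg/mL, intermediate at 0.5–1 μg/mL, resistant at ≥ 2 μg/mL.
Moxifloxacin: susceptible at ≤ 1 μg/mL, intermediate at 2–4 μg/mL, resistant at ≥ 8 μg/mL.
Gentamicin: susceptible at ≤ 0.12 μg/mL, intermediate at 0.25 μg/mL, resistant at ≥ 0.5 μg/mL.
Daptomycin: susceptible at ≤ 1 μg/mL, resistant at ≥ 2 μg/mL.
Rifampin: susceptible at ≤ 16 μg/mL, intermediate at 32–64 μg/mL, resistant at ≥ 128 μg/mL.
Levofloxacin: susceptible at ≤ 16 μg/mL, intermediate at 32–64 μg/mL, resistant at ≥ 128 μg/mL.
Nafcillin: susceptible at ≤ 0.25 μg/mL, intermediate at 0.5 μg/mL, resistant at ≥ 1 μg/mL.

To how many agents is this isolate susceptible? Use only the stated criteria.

3

Ceftazidime 1 μg/mL: in 0.5–1 μg/mL → intermediate
Moxifloxacin: 2 μg/mL is in 2–4 μg/mL ⇒ intermediate
Gentamicin (0.12 μg/mL) ≤ 0.12 μg/mL ⇒ S
Daptomycin: 0.5 μg/mL is ≤ 1 μg/mL — Susceptible
Rifampin 256 μg/mL: ≥ 128 μg/mL → resistant
Levofloxacin (16 μg/mL) ≤ 16 μg/mL → susceptible
Nafcillin 0.5 μg/mL: = 0.5 μg/mL → Intermediate
Susceptible: 3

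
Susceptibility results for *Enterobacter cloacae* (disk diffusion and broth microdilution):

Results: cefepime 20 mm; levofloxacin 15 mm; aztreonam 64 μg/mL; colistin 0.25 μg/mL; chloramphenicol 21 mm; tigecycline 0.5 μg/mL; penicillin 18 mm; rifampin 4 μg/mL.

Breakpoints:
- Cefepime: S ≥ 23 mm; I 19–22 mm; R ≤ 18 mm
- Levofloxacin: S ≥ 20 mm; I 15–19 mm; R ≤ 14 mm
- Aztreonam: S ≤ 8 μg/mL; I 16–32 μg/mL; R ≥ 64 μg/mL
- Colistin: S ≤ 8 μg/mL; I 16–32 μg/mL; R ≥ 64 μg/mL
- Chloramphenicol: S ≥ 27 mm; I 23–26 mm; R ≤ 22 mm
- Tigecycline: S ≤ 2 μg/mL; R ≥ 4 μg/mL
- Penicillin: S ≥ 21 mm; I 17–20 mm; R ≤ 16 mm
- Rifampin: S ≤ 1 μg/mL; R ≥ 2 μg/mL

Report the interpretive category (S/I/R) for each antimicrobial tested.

I, I, R, S, R, S, I, R

Cefepime (20 mm) in 19–22 mm ⇒ Intermediate
Levofloxacin 15 mm: in 15–19 mm — I
Aztreonam (64 μg/mL) ≥ 64 μg/mL ⇒ R
Colistin 0.25 μg/mL: ≤ 8 μg/mL ⇒ Susceptible
Chloramphenicol 21 mm: ≤ 22 mm ⇒ Resistant
Tigecycline 0.5 μg/mL: ≤ 2 μg/mL — Susceptible
Penicillin (18 mm) in 17–20 mm → Intermediate
Rifampin (4 μg/mL) ≥ 2 μg/mL — R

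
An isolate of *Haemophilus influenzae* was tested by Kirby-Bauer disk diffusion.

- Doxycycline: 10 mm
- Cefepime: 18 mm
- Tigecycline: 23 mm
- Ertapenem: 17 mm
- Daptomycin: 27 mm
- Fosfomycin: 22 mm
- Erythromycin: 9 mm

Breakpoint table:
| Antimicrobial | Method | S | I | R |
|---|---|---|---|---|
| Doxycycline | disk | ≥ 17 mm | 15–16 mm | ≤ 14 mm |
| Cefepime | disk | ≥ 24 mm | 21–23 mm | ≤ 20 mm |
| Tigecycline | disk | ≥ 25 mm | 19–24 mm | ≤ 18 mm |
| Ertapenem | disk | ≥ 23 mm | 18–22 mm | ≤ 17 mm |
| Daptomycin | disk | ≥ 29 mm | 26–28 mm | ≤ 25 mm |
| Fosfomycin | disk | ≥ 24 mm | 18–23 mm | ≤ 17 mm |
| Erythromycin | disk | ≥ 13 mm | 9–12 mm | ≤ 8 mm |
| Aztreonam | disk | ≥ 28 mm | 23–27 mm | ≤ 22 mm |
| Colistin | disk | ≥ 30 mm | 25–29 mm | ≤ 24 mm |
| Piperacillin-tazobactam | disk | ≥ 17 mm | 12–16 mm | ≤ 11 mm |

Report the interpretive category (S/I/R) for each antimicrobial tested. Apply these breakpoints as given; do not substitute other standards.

Doxycycline 10 mm: ≤ 14 mm ⇒ resistant
Cefepime 18 mm: ≤ 20 mm — R
Tigecycline 23 mm: in 19–24 mm → Intermediate
Ertapenem: 17 mm is ≤ 17 mm — R
Daptomycin 27 mm: in 26–28 mm — I
Fosfomycin 22 mm: in 18–23 mm → intermediate
Erythromycin (9 mm) in 9–12 mm ⇒ Intermediate

R, R, I, R, I, I, I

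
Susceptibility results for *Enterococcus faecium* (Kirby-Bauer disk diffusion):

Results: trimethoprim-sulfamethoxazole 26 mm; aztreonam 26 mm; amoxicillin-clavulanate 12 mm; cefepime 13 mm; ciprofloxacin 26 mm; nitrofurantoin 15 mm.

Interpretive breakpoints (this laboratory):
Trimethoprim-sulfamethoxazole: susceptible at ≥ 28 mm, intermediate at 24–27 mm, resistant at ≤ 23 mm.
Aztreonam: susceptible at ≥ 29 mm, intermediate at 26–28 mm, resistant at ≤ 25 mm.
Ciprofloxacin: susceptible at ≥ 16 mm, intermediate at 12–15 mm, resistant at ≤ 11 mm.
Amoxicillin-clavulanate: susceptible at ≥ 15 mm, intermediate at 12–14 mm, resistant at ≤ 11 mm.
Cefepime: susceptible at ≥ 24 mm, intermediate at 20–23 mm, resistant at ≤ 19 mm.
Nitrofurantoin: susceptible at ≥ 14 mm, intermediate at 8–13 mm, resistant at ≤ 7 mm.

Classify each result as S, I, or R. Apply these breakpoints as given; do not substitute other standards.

Trimethoprim-sulfamethoxazole 26 mm: in 24–27 mm — I
Aztreonam (26 mm) in 26–28 mm — Intermediate
Amoxicillin-clavulanate (12 mm) in 12–14 mm ⇒ intermediate
Cefepime: 13 mm is ≤ 19 mm ⇒ R
Ciprofloxacin: 26 mm is ≥ 16 mm → S
Nitrofurantoin 15 mm: ≥ 14 mm ⇒ Susceptible

I, I, I, R, S, S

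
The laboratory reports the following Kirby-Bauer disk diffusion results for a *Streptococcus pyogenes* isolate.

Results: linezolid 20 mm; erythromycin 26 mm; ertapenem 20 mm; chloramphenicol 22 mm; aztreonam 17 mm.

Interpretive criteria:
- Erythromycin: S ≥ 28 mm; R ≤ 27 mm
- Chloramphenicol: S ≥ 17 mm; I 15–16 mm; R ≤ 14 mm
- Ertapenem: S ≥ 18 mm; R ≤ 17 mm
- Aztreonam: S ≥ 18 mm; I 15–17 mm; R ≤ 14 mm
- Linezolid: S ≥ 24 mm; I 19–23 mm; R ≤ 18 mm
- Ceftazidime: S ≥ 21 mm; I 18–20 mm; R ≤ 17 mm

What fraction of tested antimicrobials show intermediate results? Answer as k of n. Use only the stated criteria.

2 of 5

Linezolid (20 mm) in 19–23 mm ⇒ Intermediate
Erythromycin 26 mm: ≤ 27 mm ⇒ Resistant
Ertapenem 20 mm: ≥ 18 mm → S
Chloramphenicol (22 mm) ≥ 17 mm — susceptible
Aztreonam: 17 mm is in 15–17 mm — intermediate
Intermediate: 2/5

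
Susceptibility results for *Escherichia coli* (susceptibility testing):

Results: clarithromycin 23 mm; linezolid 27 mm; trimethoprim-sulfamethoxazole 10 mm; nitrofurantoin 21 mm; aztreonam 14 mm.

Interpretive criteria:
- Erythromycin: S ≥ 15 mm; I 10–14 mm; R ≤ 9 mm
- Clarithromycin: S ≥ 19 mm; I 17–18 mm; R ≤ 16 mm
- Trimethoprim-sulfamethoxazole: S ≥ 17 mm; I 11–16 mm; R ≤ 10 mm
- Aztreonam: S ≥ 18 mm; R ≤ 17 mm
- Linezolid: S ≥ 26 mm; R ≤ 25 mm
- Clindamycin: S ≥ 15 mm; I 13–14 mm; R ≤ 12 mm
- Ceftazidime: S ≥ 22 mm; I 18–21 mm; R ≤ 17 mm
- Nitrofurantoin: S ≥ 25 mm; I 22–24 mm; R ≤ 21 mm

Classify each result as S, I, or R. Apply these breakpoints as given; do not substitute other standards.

S, S, R, R, R

Clarithromycin: 23 mm is ≥ 19 mm ⇒ Susceptible
Linezolid (27 mm) ≥ 26 mm ⇒ susceptible
Trimethoprim-sulfamethoxazole 10 mm: ≤ 10 mm ⇒ Resistant
Nitrofurantoin 21 mm: ≤ 21 mm — R
Aztreonam 14 mm: ≤ 17 mm → Resistant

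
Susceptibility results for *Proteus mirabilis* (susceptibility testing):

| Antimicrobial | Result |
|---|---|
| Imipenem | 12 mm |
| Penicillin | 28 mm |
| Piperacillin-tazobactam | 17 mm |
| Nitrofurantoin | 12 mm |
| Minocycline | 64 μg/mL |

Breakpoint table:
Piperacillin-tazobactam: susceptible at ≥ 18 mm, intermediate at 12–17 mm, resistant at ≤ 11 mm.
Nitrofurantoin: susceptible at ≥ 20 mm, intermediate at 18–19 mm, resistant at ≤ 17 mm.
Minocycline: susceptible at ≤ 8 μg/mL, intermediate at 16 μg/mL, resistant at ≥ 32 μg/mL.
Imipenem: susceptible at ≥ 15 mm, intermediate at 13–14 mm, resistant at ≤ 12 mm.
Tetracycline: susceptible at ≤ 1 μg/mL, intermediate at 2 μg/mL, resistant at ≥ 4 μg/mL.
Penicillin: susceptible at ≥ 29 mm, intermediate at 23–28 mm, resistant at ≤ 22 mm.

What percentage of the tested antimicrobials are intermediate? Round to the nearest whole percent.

40%

Imipenem (12 mm) ≤ 12 mm — resistant
Penicillin (28 mm) in 23–28 mm ⇒ intermediate
Piperacillin-tazobactam (17 mm) in 12–17 mm — intermediate
Nitrofurantoin 12 mm: ≤ 17 mm → R
Minocycline (64 μg/mL) ≥ 32 μg/mL ⇒ Resistant
Intermediate: 2/5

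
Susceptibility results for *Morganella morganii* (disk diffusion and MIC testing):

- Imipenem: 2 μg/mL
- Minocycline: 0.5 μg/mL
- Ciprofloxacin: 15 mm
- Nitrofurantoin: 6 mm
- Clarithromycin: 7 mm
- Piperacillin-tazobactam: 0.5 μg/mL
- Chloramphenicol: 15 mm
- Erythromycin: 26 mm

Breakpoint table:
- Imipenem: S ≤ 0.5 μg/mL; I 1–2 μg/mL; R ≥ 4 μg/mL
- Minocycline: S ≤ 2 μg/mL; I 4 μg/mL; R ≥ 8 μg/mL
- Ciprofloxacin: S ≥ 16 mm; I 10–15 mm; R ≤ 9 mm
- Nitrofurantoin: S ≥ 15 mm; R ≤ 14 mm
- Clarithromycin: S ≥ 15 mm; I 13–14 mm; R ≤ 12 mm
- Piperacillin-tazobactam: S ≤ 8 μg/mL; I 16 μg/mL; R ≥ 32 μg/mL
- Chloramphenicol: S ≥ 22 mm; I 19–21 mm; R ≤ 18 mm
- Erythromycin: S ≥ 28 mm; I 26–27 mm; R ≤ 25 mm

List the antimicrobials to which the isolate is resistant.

nitrofurantoin, clarithromycin, chloramphenicol

Imipenem (2 μg/mL) in 1–2 μg/mL → I
Minocycline (0.5 μg/mL) ≤ 2 μg/mL ⇒ Susceptible
Ciprofloxacin (15 mm) in 10–15 mm ⇒ intermediate
Nitrofurantoin: 6 mm is ≤ 14 mm ⇒ resistant
Clarithromycin (7 mm) ≤ 12 mm → Resistant
Piperacillin-tazobactam: 0.5 μg/mL is ≤ 8 μg/mL → S
Chloramphenicol (15 mm) ≤ 18 mm — resistant
Erythromycin (26 mm) in 26–27 mm — Intermediate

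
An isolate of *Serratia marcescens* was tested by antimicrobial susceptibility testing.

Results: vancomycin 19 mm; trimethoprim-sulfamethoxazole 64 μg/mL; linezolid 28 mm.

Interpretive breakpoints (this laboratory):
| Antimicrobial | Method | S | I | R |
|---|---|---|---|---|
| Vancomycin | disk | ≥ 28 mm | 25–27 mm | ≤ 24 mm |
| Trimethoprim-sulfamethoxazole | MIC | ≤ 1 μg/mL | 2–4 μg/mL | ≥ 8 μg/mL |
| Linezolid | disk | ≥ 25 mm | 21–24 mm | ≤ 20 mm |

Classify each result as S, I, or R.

Vancomycin: 19 mm is ≤ 24 mm — R
Trimethoprim-sulfamethoxazole 64 μg/mL: ≥ 8 μg/mL — Resistant
Linezolid 28 mm: ≥ 25 mm ⇒ susceptible

R, R, S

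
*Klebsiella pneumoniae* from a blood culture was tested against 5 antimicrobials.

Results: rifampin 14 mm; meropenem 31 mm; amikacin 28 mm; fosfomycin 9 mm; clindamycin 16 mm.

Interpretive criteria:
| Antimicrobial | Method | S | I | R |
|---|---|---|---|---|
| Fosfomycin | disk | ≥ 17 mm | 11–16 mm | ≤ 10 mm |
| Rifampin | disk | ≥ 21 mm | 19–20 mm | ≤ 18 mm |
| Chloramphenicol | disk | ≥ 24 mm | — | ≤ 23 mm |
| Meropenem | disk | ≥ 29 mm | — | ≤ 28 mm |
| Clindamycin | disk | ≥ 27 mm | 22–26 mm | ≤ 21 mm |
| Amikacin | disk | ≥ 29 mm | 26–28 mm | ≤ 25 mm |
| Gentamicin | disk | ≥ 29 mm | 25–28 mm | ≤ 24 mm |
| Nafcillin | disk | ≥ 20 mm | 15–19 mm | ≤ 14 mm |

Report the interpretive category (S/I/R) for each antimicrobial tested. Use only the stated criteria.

Rifampin: 14 mm is ≤ 18 mm — Resistant
Meropenem: 31 mm is ≥ 29 mm — S
Amikacin (28 mm) in 26–28 mm → intermediate
Fosfomycin: 9 mm is ≤ 10 mm — Resistant
Clindamycin (16 mm) ≤ 21 mm → R

R, S, I, R, R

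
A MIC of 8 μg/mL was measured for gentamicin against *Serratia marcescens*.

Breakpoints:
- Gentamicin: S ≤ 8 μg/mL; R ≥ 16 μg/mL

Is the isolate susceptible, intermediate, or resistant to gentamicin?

Gentamicin 8 μg/mL: ≤ 8 μg/mL ⇒ susceptible

S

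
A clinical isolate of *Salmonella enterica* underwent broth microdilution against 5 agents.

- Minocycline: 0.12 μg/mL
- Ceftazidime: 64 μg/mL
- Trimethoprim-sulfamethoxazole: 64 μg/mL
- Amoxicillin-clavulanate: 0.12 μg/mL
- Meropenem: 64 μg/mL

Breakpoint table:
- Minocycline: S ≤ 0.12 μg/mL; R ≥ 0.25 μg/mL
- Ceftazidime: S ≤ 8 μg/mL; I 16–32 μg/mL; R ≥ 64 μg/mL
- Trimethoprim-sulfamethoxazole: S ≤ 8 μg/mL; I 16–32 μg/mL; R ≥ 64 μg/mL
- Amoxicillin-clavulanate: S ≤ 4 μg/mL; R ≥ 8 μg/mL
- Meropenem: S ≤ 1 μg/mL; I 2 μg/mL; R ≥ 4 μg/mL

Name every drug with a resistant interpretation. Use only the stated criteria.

ceftazidime, trimethoprim-sulfamethoxazole, meropenem

Minocycline: 0.12 μg/mL is ≤ 0.12 μg/mL ⇒ susceptible
Ceftazidime: 64 μg/mL is ≥ 64 μg/mL → resistant
Trimethoprim-sulfamethoxazole: 64 μg/mL is ≥ 64 μg/mL ⇒ R
Amoxicillin-clavulanate (0.12 μg/mL) ≤ 4 μg/mL — S
Meropenem 64 μg/mL: ≥ 4 μg/mL ⇒ R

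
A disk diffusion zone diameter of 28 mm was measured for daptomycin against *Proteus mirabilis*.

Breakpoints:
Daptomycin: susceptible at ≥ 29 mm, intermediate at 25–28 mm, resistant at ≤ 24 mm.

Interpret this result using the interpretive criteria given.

Daptomycin: 28 mm is in 25–28 mm → intermediate

I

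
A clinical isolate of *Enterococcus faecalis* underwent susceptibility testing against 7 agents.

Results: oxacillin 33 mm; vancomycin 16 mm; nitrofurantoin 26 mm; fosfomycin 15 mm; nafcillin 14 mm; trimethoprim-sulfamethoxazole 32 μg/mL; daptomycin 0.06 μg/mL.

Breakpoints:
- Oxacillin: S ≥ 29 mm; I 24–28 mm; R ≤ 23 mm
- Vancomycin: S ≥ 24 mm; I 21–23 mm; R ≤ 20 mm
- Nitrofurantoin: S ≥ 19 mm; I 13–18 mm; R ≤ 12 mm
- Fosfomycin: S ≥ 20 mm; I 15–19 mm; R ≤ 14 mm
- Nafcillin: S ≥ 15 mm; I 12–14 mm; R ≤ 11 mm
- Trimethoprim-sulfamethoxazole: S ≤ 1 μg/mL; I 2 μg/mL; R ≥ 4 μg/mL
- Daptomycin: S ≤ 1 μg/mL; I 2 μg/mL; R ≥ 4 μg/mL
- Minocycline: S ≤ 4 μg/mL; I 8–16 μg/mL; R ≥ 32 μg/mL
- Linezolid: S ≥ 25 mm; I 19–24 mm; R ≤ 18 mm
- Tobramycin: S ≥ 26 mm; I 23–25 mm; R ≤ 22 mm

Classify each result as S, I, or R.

S, R, S, I, I, R, S

Oxacillin: 33 mm is ≥ 29 mm ⇒ Susceptible
Vancomycin: 16 mm is ≤ 20 mm → Resistant
Nitrofurantoin: 26 mm is ≥ 19 mm ⇒ susceptible
Fosfomycin (15 mm) in 15–19 mm ⇒ intermediate
Nafcillin 14 mm: in 12–14 mm → intermediate
Trimethoprim-sulfamethoxazole 32 μg/mL: ≥ 4 μg/mL — Resistant
Daptomycin (0.06 μg/mL) ≤ 1 μg/mL → Susceptible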